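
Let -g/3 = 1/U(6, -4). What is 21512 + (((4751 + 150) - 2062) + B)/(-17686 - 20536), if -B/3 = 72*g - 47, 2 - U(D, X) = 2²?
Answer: 411114504/19111 ≈ 21512.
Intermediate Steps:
U(D, X) = -2 (U(D, X) = 2 - 1*2² = 2 - 1*4 = 2 - 4 = -2)
g = 3/2 (g = -3/(-2) = -3*(-½) = 3/2 ≈ 1.5000)
B = -183 (B = -3*(72*(3/2) - 47) = -3*(108 - 47) = -3*61 = -183)
21512 + (((4751 + 150) - 2062) + B)/(-17686 - 20536) = 21512 + (((4751 + 150) - 2062) - 183)/(-17686 - 20536) = 21512 + ((4901 - 2062) - 183)/(-38222) = 21512 + (2839 - 183)*(-1/38222) = 21512 + 2656*(-1/38222) = 21512 - 1328/19111 = 411114504/19111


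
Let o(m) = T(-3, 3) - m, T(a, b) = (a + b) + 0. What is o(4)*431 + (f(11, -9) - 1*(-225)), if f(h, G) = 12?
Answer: -1487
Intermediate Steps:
T(a, b) = a + b
o(m) = -m (o(m) = (-3 + 3) - m = 0 - m = -m)
o(4)*431 + (f(11, -9) - 1*(-225)) = -1*4*431 + (12 - 1*(-225)) = -4*431 + (12 + 225) = -1724 + 237 = -1487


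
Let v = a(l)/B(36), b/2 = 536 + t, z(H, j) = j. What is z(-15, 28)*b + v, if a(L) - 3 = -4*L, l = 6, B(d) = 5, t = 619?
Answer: 323379/5 ≈ 64676.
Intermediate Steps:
a(L) = 3 - 4*L
b = 2310 (b = 2*(536 + 619) = 2*1155 = 2310)
v = -21/5 (v = (3 - 4*6)/5 = (3 - 24)*(⅕) = -21*⅕ = -21/5 ≈ -4.2000)
z(-15, 28)*b + v = 28*2310 - 21/5 = 64680 - 21/5 = 323379/5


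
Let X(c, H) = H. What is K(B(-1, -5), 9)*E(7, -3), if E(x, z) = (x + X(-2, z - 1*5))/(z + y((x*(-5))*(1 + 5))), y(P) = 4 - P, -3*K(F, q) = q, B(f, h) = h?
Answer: 3/211 ≈ 0.014218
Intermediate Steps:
K(F, q) = -q/3
E(x, z) = (-5 + x + z)/(4 + z + 30*x) (E(x, z) = (x + (z - 1*5))/(z + (4 - x*(-5)*(1 + 5))) = (x + (z - 5))/(z + (4 - (-5*x)*6)) = (x + (-5 + z))/(z + (4 - (-30)*x)) = (-5 + x + z)/(z + (4 + 30*x)) = (-5 + x + z)/(4 + z + 30*x))
K(B(-1, -5), 9)*E(7, -3) = (-⅓*9)*((-5 + 7 - 3)/(4 - 3 + 30*7)) = -3*(-1)/(4 - 3 + 210) = -3*(-1)/211 = -3*(-1/211) = 3/211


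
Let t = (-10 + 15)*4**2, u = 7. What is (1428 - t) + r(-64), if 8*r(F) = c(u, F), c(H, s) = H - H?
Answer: 1348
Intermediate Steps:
c(H, s) = 0
r(F) = 0 (r(F) = (1/8)*0 = 0)
t = 80 (t = 5*16 = 80)
(1428 - t) + r(-64) = (1428 - 1*80) + 0 = (1428 - 80) + 0 = 1348 + 0 = 1348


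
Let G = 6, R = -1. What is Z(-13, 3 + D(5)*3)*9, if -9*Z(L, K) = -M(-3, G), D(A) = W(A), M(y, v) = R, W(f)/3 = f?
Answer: -1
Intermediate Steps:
W(f) = 3*f
M(y, v) = -1
D(A) = 3*A
Z(L, K) = -1/9 (Z(L, K) = -(-1)*(-1)/9 = -1/9*1 = -1/9)
Z(-13, 3 + D(5)*3)*9 = -1/9*9 = -1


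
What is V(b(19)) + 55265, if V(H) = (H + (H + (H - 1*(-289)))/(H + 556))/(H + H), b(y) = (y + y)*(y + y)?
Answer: 319213531177/5776000 ≈ 55266.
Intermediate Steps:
b(y) = 4*y² (b(y) = (2*y)*(2*y) = 4*y²)
V(H) = (H + (289 + 2*H)/(556 + H))/(2*H) (V(H) = (H + (H + (H + 289))/(556 + H))/((2*H)) = (H + (H + (289 + H))/(556 + H))*(1/(2*H)) = (H + (289 + 2*H)/(556 + H))*(1/(2*H)) = (H + (289 + 2*H)/(556 + H))/(2*H))
V(b(19)) + 55265 = (289 + (4*19²)² + 558*(4*19²))/(2*((4*19²))*(556 + 4*19²)) + 55265 = (289 + (4*361)² + 558*(4*361))/(2*((4*361))*(556 + 4*361)) + 55265 = (½)*(289 + 1444² + 558*1444)/(1444*(556 + 1444)) + 55265 = (½)*(1/1444)*(289 + 2085136 + 805752)/2000 + 55265 = (½)*(1/1444)*(1/2000)*2891177 + 55265 = 2891177/5776000 + 55265 = 319213531177/5776000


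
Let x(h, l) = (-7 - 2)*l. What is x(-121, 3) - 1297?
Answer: -1324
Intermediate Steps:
x(h, l) = -9*l
x(-121, 3) - 1297 = -9*3 - 1297 = -27 - 1297 = -1324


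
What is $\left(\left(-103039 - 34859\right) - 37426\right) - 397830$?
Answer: $-573154$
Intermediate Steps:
$\left(\left(-103039 - 34859\right) - 37426\right) - 397830 = \left(-137898 - 37426\right) - 397830 = -175324 - 397830 = -573154$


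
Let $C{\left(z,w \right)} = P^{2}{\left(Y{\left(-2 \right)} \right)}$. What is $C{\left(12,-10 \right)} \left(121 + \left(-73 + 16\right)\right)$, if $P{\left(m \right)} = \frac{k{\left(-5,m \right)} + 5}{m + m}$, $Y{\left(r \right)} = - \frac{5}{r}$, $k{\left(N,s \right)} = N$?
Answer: $0$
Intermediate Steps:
$P{\left(m \right)} = 0$ ($P{\left(m \right)} = \frac{-5 + 5}{m + m} = \frac{0}{2 m} = 0 \frac{1}{2 m} = 0$)
$C{\left(z,w \right)} = 0$ ($C{\left(z,w \right)} = 0^{2} = 0$)
$C{\left(12,-10 \right)} \left(121 + \left(-73 + 16\right)\right) = 0 \left(121 + \left(-73 + 16\right)\right) = 0 \left(121 - 57\right) = 0 \cdot 64 = 0$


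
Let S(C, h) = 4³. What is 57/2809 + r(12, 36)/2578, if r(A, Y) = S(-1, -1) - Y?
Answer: 112799/3620801 ≈ 0.031153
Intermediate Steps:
S(C, h) = 64
r(A, Y) = 64 - Y
57/2809 + r(12, 36)/2578 = 57/2809 + (64 - 1*36)/2578 = 57*(1/2809) + (64 - 36)*(1/2578) = 57/2809 + 28*(1/2578) = 57/2809 + 14/1289 = 112799/3620801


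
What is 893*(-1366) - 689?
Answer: -1220527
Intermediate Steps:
893*(-1366) - 689 = -1219838 - 689 = -1220527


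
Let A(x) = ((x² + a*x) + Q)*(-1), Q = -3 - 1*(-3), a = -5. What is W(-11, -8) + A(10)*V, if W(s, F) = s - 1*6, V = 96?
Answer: -4817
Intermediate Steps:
Q = 0 (Q = -3 + 3 = 0)
W(s, F) = -6 + s (W(s, F) = s - 6 = -6 + s)
A(x) = -x² + 5*x (A(x) = ((x² - 5*x) + 0)*(-1) = (x² - 5*x)*(-1) = -x² + 5*x)
W(-11, -8) + A(10)*V = (-6 - 11) + (10*(5 - 1*10))*96 = -17 + (10*(5 - 10))*96 = -17 + (10*(-5))*96 = -17 - 50*96 = -17 - 4800 = -4817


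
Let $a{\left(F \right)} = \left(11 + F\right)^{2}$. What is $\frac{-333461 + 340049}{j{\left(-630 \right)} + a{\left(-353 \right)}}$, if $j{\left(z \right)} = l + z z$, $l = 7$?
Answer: $\frac{6588}{513871} \approx 0.01282$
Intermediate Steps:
$j{\left(z \right)} = 7 + z^{2}$ ($j{\left(z \right)} = 7 + z z = 7 + z^{2}$)
$\frac{-333461 + 340049}{j{\left(-630 \right)} + a{\left(-353 \right)}} = \frac{-333461 + 340049}{\left(7 + \left(-630\right)^{2}\right) + \left(11 - 353\right)^{2}} = \frac{6588}{\left(7 + 396900\right) + \left(-342\right)^{2}} = \frac{6588}{396907 + 116964} = \frac{6588}{513871}$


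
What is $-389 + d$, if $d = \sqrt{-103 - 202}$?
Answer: $-389 + i \sqrt{305} \approx -389.0 + 17.464 i$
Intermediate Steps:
$d = i \sqrt{305}$ ($d = \sqrt{-305} = i \sqrt{305} \approx 17.464 i$)
$-389 + d = -389 + i \sqrt{305}$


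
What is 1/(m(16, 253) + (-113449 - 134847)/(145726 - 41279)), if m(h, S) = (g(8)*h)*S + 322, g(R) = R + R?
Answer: 104447/6798206934 ≈ 1.5364e-5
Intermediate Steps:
g(R) = 2*R
m(h, S) = 322 + 16*S*h (m(h, S) = ((2*8)*h)*S + 322 = (16*h)*S + 322 = 16*S*h + 322 = 322 + 16*S*h)
1/(m(16, 253) + (-113449 - 134847)/(145726 - 41279)) = 1/((322 + 16*253*16) + (-113449 - 134847)/(145726 - 41279)) = 1/((322 + 64768) - 248296/104447) = 1/(65090 - 248296*1/104447) = 1/(65090 - 248296/104447) = 1/(6798206934/104447) = 104447/6798206934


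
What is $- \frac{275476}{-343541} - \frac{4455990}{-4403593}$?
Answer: $\frac{2743899445858}{1512814742813} \approx 1.8138$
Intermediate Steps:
$- \frac{275476}{-343541} - \frac{4455990}{-4403593} = \left(-275476\right) \left(- \frac{1}{343541}\right) - - \frac{4455990}{4403593} = \frac{275476}{343541} + \frac{4455990}{4403593} = \frac{2743899445858}{1512814742813}$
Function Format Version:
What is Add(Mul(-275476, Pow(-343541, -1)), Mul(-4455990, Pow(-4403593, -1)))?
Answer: Rational(2743899445858, 1512814742813) ≈ 1.8138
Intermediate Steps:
Add(Mul(-275476, Pow(-343541, -1)), Mul(-4455990, Pow(-4403593, -1))) = Add(Mul(-275476, Rational(-1, 343541)), Mul(-4455990, Rational(-1, 4403593))) = Add(Rational(275476, 343541), Rational(4455990, 4403593)) = Rational(2743899445858, 1512814742813)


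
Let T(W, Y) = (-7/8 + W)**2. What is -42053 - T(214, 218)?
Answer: -5598417/64 ≈ -87475.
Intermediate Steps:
T(W, Y) = (-7/8 + W)**2 (T(W, Y) = (-7*1/8 + W)**2 = (-7/8 + W)**2)
-42053 - T(214, 218) = -42053 - (-7 + 8*214)**2/64 = -42053 - (-7 + 1712)**2/64 = -42053 - 1705**2/64 = -42053 - 2907025/64 = -5598417/64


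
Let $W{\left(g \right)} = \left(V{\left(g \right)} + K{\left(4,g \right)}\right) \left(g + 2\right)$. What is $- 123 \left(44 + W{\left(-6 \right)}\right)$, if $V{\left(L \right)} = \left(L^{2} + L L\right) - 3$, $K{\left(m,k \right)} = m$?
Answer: $30504$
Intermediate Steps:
$V{\left(L \right)} = -3 + 2 L^{2}$ ($V{\left(L \right)} = \left(L^{2} + L^{2}\right) - 3 = 2 L^{2} - 3 = -3 + 2 L^{2}$)
$W{\left(g \right)} = \left(1 + 2 g^{2}\right) \left(2 + g\right)$ ($W{\left(g \right)} = \left(\left(-3 + 2 g^{2}\right) + 4\right) \left(g + 2\right) = \left(1 + 2 g^{2}\right) \left(2 + g\right)$)
$- 123 \left(44 + W{\left(-6 \right)}\right) = - 123 \left(44 + \left(2 - 6 + 2 \left(-6\right)^{3} + 4 \left(-6\right)^{2}\right)\right) = - 123 \left(44 + \left(2 - 6 + 2 \left(-216\right) + 4 \cdot 36\right)\right) = - 123 \left(44 + \left(2 - 6 - 432 + 144\right)\right) = - 123 \left(44 - 292\right) = \left(-123\right) \left(-248\right) = 30504$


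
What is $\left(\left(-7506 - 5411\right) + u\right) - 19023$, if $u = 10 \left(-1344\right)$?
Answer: $-45380$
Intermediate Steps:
$u = -13440$
$\left(\left(-7506 - 5411\right) + u\right) - 19023 = \left(\left(-7506 - 5411\right) - 13440\right) - 19023 = \left(-12917 - 13440\right) - 19023 = -26357 - 19023 = -45380$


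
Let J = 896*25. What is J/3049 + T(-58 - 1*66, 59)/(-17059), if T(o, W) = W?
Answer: 381941709/52012891 ≈ 7.3432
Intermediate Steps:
J = 22400
J/3049 + T(-58 - 1*66, 59)/(-17059) = 22400/3049 + 59/(-17059) = 22400*(1/3049) + 59*(-1/17059) = 22400/3049 - 59/17059 = 381941709/52012891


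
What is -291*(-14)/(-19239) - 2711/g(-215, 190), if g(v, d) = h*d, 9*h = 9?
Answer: -17643663/1218470 ≈ -14.480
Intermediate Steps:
h = 1 (h = (⅑)*9 = 1)
g(v, d) = d (g(v, d) = 1*d = d)
-291*(-14)/(-19239) - 2711/g(-215, 190) = -291*(-14)/(-19239) - 2711/190 = 4074*(-1/19239) - 2711*1/190 = -1358/6413 - 2711/190 = -17643663/1218470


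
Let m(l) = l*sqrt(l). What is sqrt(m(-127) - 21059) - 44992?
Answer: -44992 + sqrt(-21059 - 127*I*sqrt(127)) ≈ -44987.0 - 145.2*I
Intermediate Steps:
m(l) = l**(3/2)
sqrt(m(-127) - 21059) - 44992 = sqrt((-127)**(3/2) - 21059) - 44992 = sqrt(-127*I*sqrt(127) - 21059) - 44992 = sqrt(-21059 - 127*I*sqrt(127)) - 44992 = -44992 + sqrt(-21059 - 127*I*sqrt(127))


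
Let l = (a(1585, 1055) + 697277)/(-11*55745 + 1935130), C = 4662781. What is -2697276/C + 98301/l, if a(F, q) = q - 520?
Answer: 3810786182661897/20463802108 ≈ 1.8622e+5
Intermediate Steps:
a(F, q) = -520 + q
l = 232604/440645 (l = ((-520 + 1055) + 697277)/(-11*55745 + 1935130) = (535 + 697277)/(-613195 + 1935130) = 697812/1321935 = 697812*(1/1321935) = 232604/440645 ≈ 0.52787)
-2697276/C + 98301/l = -2697276/4662781 + 98301/(232604/440645) = -2697276*1/4662781 + 98301*(440645/232604) = -50892/87977 + 43315844145/232604 = 3810786182661897/20463802108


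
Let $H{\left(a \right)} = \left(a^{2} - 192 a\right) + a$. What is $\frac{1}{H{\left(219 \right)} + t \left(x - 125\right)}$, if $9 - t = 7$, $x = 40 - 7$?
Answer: $\frac{1}{5948} \approx 0.00016812$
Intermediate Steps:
$x = 33$ ($x = 40 - 7 = 33$)
$t = 2$ ($t = 9 - 7 = 2$)
$H{\left(a \right)} = a^{2} - 191 a$
$\frac{1}{H{\left(219 \right)} + t \left(x - 125\right)} = \frac{1}{219 \left(-191 + 219\right) + 2 \left(33 - 125\right)} = \frac{1}{219 \cdot 28 + 2 \left(-92\right)} = \frac{1}{6132 - 184} = \frac{1}{5948}$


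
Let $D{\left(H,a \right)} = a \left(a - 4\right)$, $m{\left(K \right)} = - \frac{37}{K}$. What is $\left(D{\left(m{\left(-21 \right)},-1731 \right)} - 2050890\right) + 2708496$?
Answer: $3660891$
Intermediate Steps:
$D{\left(H,a \right)} = a \left(-4 + a\right)$
$\left(D{\left(m{\left(-21 \right)},-1731 \right)} - 2050890\right) + 2708496 = \left(- 1731 \left(-4 - 1731\right) - 2050890\right) + 2708496 = \left(\left(-1731\right) \left(-1735\right) - 2050890\right) + 2708496 = \left(3003285 - 2050890\right) + 2708496 = 952395 + 2708496 = 3660891$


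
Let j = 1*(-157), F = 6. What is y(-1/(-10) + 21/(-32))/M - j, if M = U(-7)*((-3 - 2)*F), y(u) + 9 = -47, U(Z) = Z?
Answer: 2351/15 ≈ 156.73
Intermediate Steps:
j = -157
y(u) = -56 (y(u) = -9 - 47 = -56)
M = 210 (M = -7*(-3 - 2)*6 = -(-35)*6 = -7*(-30) = 210)
y(-1/(-10) + 21/(-32))/M - j = -56/210 - 1*(-157) = -56*1/210 + 157 = -4/15 + 157 = 2351/15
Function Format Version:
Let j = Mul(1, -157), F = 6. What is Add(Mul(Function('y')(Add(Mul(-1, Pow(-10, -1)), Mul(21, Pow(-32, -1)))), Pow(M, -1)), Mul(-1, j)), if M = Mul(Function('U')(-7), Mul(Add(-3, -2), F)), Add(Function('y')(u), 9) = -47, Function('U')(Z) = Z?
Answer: Rational(2351, 15) ≈ 156.73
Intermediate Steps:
j = -157
Function('y')(u) = -56 (Function('y')(u) = Add(-9, -47) = -56)
M = 210 (M = Mul(-7, Mul(Add(-3, -2), 6)) = Mul(-7, Mul(-5, 6)) = Mul(-7, -30) = 210)
Add(Mul(Function('y')(Add(Mul(-1, Pow(-10, -1)), Mul(21, Pow(-32, -1)))), Pow(M, -1)), Mul(-1, j)) = Add(Mul(-56, Pow(210, -1)), Mul(-1, -157)) = Add(Mul(-56, Rational(1, 210)), 157) = Add(Rational(-4, 15), 157) = Rational(2351, 15)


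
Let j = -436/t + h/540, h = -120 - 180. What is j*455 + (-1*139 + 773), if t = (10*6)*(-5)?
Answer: 46912/45 ≈ 1042.5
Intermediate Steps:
h = -300
t = -300 (t = 60*(-5) = -300)
j = 202/225 (j = -436/(-300) - 300/540 = -436*(-1/300) - 300*1/540 = 109/75 - 5/9 = 202/225 ≈ 0.89778)
j*455 + (-1*139 + 773) = (202/225)*455 + (-1*139 + 773) = 18382/45 + (-139 + 773) = 18382/45 + 634 = 46912/45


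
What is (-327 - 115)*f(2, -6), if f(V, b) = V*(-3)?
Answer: 2652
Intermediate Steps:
f(V, b) = -3*V
(-327 - 115)*f(2, -6) = (-327 - 115)*(-3*2) = -442*(-6) = 2652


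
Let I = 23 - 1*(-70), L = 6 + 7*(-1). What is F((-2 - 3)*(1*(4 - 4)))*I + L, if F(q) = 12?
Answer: 1115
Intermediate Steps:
L = -1 (L = 6 - 7 = -1)
I = 93 (I = 23 + 70 = 93)
F((-2 - 3)*(1*(4 - 4)))*I + L = 12*93 - 1 = 1116 - 1 = 1115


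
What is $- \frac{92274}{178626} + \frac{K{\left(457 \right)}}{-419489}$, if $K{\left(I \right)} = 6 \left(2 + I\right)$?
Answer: $- \frac{933330095}{1784086717} \approx -0.52314$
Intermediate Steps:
$K{\left(I \right)} = 12 + 6 I$
$- \frac{92274}{178626} + \frac{K{\left(457 \right)}}{-419489} = - \frac{92274}{178626} + \frac{12 + 6 \cdot 457}{-419489} = \left(-92274\right) \frac{1}{178626} + \left(12 + 2742\right) \left(- \frac{1}{419489}\right) = - \frac{2197}{4253} + 2754 \left(- \frac{1}{419489}\right) = - \frac{2197}{4253} - \frac{2754}{419489} = - \frac{933330095}{1784086717}$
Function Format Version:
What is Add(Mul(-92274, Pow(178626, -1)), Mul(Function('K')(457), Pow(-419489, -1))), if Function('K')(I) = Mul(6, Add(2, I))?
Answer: Rational(-933330095, 1784086717) ≈ -0.52314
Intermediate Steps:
Function('K')(I) = Add(12, Mul(6, I))
Add(Mul(-92274, Pow(178626, -1)), Mul(Function('K')(457), Pow(-419489, -1))) = Add(Mul(-92274, Pow(178626, -1)), Mul(Add(12, Mul(6, 457)), Pow(-419489, -1))) = Add(Mul(-92274, Rational(1, 178626)), Mul(Add(12, 2742), Rational(-1, 419489))) = Add(Rational(-2197, 4253), Mul(2754, Rational(-1, 419489))) = Add(Rational(-2197, 4253), Rational(-2754, 419489)) = Rational(-933330095, 1784086717)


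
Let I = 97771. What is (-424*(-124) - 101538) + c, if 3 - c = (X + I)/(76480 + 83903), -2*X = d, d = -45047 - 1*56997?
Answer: -7852340090/160383 ≈ -48960.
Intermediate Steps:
d = -102044 (d = -45047 - 56997 = -102044)
X = 51022 (X = -½*(-102044) = 51022)
c = 332356/160383 (c = 3 - (51022 + 97771)/(76480 + 83903) = 3 - 148793/160383 = 332356/160383 ≈ 2.0723)
(-424*(-124) - 101538) + c = (-424*(-124) - 101538) + 332356/160383 = (52576 - 101538) + 332356/160383 = -48962 + 332356/160383 = -7852340090/160383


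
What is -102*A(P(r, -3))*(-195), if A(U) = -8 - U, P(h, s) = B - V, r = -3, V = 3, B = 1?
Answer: -119340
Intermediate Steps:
P(h, s) = -2 (P(h, s) = 1 - 1*3 = 1 - 3 = -2)
-102*A(P(r, -3))*(-195) = -102*(-8 - 1*(-2))*(-195) = -102*(-8 + 2)*(-195) = -102*(-6)*(-195) = 612*(-195) = -119340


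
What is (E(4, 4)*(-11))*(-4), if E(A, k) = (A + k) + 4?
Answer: 528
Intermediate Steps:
E(A, k) = 4 + A + k
(E(4, 4)*(-11))*(-4) = ((4 + 4 + 4)*(-11))*(-4) = (12*(-11))*(-4) = -132*(-4) = 528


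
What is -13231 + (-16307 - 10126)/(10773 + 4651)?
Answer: -204101377/15424 ≈ -13233.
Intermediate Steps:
-13231 + (-16307 - 10126)/(10773 + 4651) = -13231 - 26433/15424 = -204101377/15424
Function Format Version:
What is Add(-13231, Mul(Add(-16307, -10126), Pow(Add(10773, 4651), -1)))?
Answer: Rational(-204101377, 15424) ≈ -13233.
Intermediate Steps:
Add(-13231, Mul(Add(-16307, -10126), Pow(Add(10773, 4651), -1))) = Add(-13231, Mul(-26433, Pow(15424, -1))) = Add(-13231, Mul(-26433, Rational(1, 15424))) = Add(-13231, Rational(-26433, 15424)) = Rational(-204101377, 15424)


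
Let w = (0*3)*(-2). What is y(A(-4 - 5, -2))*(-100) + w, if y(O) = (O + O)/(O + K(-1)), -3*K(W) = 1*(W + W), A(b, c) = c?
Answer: -300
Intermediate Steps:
K(W) = -2*W/3 (K(W) = -(W + W)/3 = -2*W/3)
w = 0 (w = 0*(-2) = 0)
y(O) = 2*O/(2/3 + O) (y(O) = (O + O)/(O - 2/3*(-1)) = (2*O)/(O + 2/3) = (2*O)/(2/3 + O) = 2*O/(2/3 + O))
y(A(-4 - 5, -2))*(-100) + w = (6*(-2)/(2 + 3*(-2)))*(-100) + 0 = (6*(-2)/(2 - 6))*(-100) + 0 = (6*(-2)/(-4))*(-100) + 0 = (6*(-2)*(-1/4))*(-100) + 0 = 3*(-100) + 0 = -300 + 0 = -300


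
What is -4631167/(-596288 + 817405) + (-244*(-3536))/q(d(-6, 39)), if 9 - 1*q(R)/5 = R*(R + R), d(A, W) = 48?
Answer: -4072190341/69651855 ≈ -58.465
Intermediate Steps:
q(R) = 45 - 10*R**2 (q(R) = 45 - 5*R*(R + R) = 45 - 5*R*2*R = 45 - 10*R**2)
-4631167/(-596288 + 817405) + (-244*(-3536))/q(d(-6, 39)) = -4631167/(-596288 + 817405) + (-244*(-3536))/(45 - 10*48**2) = -4631167/221117 + 862784/(45 - 10*2304) = -4631167*1/221117 + 862784/(45 - 23040) = -4631167/221117 + 862784/(-22995) = -4631167/221117 + 862784*(-1/22995) = -4631167/221117 - 862784/22995 = -4072190341/69651855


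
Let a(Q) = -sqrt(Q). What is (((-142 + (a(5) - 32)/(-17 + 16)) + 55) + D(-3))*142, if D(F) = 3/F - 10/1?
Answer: -9372 + 142*sqrt(5) ≈ -9054.5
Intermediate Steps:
D(F) = -10 + 3/F (D(F) = 3/F - 10*1 = 3/F - 10 = -10 + 3/F)
(((-142 + (a(5) - 32)/(-17 + 16)) + 55) + D(-3))*142 = (((-142 + (-sqrt(5) - 32)/(-17 + 16)) + 55) + (-10 + 3/(-3)))*142 = (((-142 + (-32 - sqrt(5))/(-1)) + 55) + (-10 + 3*(-1/3)))*142 = (((-142 + (-32 - sqrt(5))*(-1)) + 55) + (-10 - 1))*142 = (((-142 + (32 + sqrt(5))) + 55) - 11)*142 = (((-110 + sqrt(5)) + 55) - 11)*142 = ((-55 + sqrt(5)) - 11)*142 = (-66 + sqrt(5))*142 = -9372 + 142*sqrt(5)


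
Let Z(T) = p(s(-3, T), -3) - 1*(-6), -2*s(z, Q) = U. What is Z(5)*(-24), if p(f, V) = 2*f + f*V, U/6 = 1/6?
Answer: -156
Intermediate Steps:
U = 1 (U = 6/6 = 6*(⅙) = 1)
s(z, Q) = -½ (s(z, Q) = -½*1 = -½)
p(f, V) = 2*f + V*f
Z(T) = 13/2 (Z(T) = -(2 - 3)/2 - 1*(-6) = -½*(-1) + 6 = ½ + 6 = 13/2)
Z(5)*(-24) = (13/2)*(-24) = -156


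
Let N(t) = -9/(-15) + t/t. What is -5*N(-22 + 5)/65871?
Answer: -8/65871 ≈ -0.00012145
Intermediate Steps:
N(t) = 8/5 (N(t) = -9*(-1/15) + 1 = ⅗ + 1 = 8/5)
-5*N(-22 + 5)/65871 = -5*8/5/65871 = -8*1/65871 = -8/65871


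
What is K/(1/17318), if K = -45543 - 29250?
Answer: -1295265174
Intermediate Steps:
K = -74793
K/(1/17318) = -74793/(1/17318) = -74793/1/17318 = -74793*17318 = -1295265174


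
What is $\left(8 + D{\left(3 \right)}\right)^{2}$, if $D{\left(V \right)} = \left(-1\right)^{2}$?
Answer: $81$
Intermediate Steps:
$D{\left(V \right)} = 1$
$\left(8 + D{\left(3 \right)}\right)^{2} = \left(8 + 1\right)^{2} = 9^{2} = 81$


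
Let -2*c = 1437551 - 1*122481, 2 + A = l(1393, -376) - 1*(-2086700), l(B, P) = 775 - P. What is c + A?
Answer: 1430314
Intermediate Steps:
A = 2087849 (A = -2 + ((775 - 1*(-376)) - 1*(-2086700)) = -2 + ((775 + 376) + 2086700) = -2 + (1151 + 2086700) = -2 + 2087851 = 2087849)
c = -657535 (c = -(1437551 - 1*122481)/2 = -(1437551 - 122481)/2 = -½*1315070 = -657535)
c + A = -657535 + 2087849 = 1430314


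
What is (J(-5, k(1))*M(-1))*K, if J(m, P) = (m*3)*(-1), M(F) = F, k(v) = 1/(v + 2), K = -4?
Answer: 60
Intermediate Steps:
k(v) = 1/(2 + v)
J(m, P) = -3*m (J(m, P) = (3*m)*(-1) = -3*m)
(J(-5, k(1))*M(-1))*K = (-3*(-5)*(-1))*(-4) = (15*(-1))*(-4) = -15*(-4) = 60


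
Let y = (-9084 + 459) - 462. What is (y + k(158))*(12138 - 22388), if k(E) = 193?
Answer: 91163500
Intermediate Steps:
y = -9087 (y = -8625 - 462 = -9087)
(y + k(158))*(12138 - 22388) = (-9087 + 193)*(12138 - 22388) = -8894*(-10250) = 91163500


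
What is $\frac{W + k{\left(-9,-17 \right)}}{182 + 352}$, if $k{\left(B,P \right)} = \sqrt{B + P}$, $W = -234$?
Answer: $- \frac{39}{89} + \frac{i \sqrt{26}}{534} \approx -0.4382 + 0.0095487 i$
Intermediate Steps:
$\frac{W + k{\left(-9,-17 \right)}}{182 + 352} = \frac{-234 + \sqrt{-9 - 17}}{182 + 352} = \frac{-234 + \sqrt{-26}}{534} = \left(-234 + i \sqrt{26}\right) \frac{1}{534} = - \frac{39}{89} + \frac{i \sqrt{26}}{534}$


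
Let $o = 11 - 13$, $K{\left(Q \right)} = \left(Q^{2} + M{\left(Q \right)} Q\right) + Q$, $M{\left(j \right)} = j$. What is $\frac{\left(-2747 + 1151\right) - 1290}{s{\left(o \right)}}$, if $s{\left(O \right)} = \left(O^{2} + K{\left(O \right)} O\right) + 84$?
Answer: $- \frac{1443}{38} \approx -37.974$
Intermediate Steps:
$K{\left(Q \right)} = Q + 2 Q^{2}$ ($K{\left(Q \right)} = \left(Q^{2} + Q Q\right) + Q = \left(Q^{2} + Q^{2}\right) + Q = 2 Q^{2} + Q = Q + 2 Q^{2}$)
$o = -2$
$s{\left(O \right)} = 84 + O^{2} + O^{2} \left(1 + 2 O\right)$ ($s{\left(O \right)} = \left(O^{2} + O \left(1 + 2 O\right) O\right) + 84 = \left(O^{2} + O^{2} \left(1 + 2 O\right)\right) + 84 = 84 + O^{2} + O^{2} \left(1 + 2 O\right)$)
$\frac{\left(-2747 + 1151\right) - 1290}{s{\left(o \right)}} = \frac{\left(-2747 + 1151\right) - 1290}{84 + 2 \left(-2\right)^{2} + 2 \left(-2\right)^{3}} = \frac{-1596 - 1290}{84 + 2 \cdot 4 + 2 \left(-8\right)} = - \frac{2886}{84 + 8 - 16} = - \frac{2886}{76} = \left(-2886\right) \frac{1}{76} = - \frac{1443}{38}$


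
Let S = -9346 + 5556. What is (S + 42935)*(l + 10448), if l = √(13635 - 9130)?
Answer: 408986960 + 39145*√4505 ≈ 4.1161e+8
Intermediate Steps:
l = √4505 ≈ 67.119
S = -3790
(S + 42935)*(l + 10448) = (-3790 + 42935)*(√4505 + 10448) = 39145*(10448 + √4505) = 408986960 + 39145*√4505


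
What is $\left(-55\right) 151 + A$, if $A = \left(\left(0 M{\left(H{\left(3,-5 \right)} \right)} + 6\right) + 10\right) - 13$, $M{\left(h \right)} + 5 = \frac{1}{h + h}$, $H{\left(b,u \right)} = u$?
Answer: $-8302$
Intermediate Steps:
$M{\left(h \right)} = -5 + \frac{1}{2 h}$ ($M{\left(h \right)} = -5 + \frac{1}{h + h} = -5 + \frac{1}{2 h}$)
$A = 3$ ($A = \left(\left(0 \left(-5 + \frac{1}{2 \left(-5\right)}\right) + 6\right) + 10\right) - 13 = \left(\left(0 \left(-5 + \frac{1}{2} \left(- \frac{1}{5}\right)\right) + 6\right) + 10\right) - 13 = \left(\left(0 \left(-5 - \frac{1}{10}\right) + 6\right) + 10\right) - 13 = \left(\left(0 \left(- \frac{51}{10}\right) + 6\right) + 10\right) - 13 = \left(\left(0 + 6\right) + 10\right) - 13 = \left(6 + 10\right) - 13 = 16 - 13 = 3$)
$\left(-55\right) 151 + A = \left(-55\right) 151 + 3 = -8305 + 3 = -8302$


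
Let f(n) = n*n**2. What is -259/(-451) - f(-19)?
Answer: 3093668/451 ≈ 6859.6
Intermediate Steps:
f(n) = n**3
-259/(-451) - f(-19) = -259/(-451) - 1*(-19)**3 = -259*(-1/451) - 1*(-6859) = 259/451 + 6859 = 3093668/451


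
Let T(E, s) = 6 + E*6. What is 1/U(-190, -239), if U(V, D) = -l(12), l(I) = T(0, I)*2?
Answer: -1/12 ≈ -0.083333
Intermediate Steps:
T(E, s) = 6 + 6*E
l(I) = 12 (l(I) = (6 + 6*0)*2 = (6 + 0)*2 = 6*2 = 12)
U(V, D) = -12 (U(V, D) = -1*12 = -12)
1/U(-190, -239) = 1/(-12) = -1/12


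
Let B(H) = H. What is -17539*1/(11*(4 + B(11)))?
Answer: -17539/165 ≈ -106.30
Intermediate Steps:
-17539*1/(11*(4 + B(11))) = -17539*1/(11*(4 + 11)) = -17539/(11*15) = -17539/165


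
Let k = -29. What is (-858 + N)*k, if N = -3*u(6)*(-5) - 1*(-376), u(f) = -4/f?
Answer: 14268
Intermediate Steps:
N = 366 (N = -(-12)/6*(-5) - 1*(-376) = -(-12)/6*(-5) + 376 = -3*(-⅔)*(-5) + 376 = 2*(-5) + 376 = -10 + 376 = 366)
(-858 + N)*k = (-858 + 366)*(-29) = -492*(-29) = 14268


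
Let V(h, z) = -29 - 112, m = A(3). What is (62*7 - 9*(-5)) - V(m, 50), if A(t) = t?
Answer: 620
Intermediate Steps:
m = 3
V(h, z) = -141
(62*7 - 9*(-5)) - V(m, 50) = (62*7 - 9*(-5)) - 1*(-141) = (434 + 45) + 141 = 479 + 141 = 620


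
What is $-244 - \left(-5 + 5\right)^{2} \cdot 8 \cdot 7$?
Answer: $-244$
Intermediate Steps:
$-244 - \left(-5 + 5\right)^{2} \cdot 8 \cdot 7 = -244 - 0^{2} \cdot 8 \cdot 7 = -244 - 0 \cdot 8 \cdot 7 = -244 - 0 \cdot 7 = -244 - 0 = -244 + 0 = -244$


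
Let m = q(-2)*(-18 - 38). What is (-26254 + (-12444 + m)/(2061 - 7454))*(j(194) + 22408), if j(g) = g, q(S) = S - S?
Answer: -3199886693556/5393 ≈ -5.9334e+8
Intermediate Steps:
q(S) = 0
m = 0 (m = 0*(-18 - 38) = 0*(-56) = 0)
(-26254 + (-12444 + m)/(2061 - 7454))*(j(194) + 22408) = (-26254 + (-12444 + 0)/(2061 - 7454))*(194 + 22408) = (-26254 - 12444/(-5393))*22602 = (-26254 - 12444*(-1/5393))*22602 = (-26254 + 12444/5393)*22602 = -141575378/5393*22602 = -3199886693556/5393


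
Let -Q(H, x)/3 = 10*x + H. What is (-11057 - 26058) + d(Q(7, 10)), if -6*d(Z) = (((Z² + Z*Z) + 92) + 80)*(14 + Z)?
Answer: 31548644/3 ≈ 1.0516e+7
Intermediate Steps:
Q(H, x) = -30*x - 3*H (Q(H, x) = -3*(10*x + H) = -3*(H + 10*x) = -30*x - 3*H)
d(Z) = -(14 + Z)*(172 + 2*Z²)/6 (d(Z) = -(((Z² + Z*Z) + 92) + 80)*(14 + Z)/6 = -(((Z² + Z²) + 92) + 80)*(14 + Z)/6 = -((2*Z² + 92) + 80)*(14 + Z)/6 = -((92 + 2*Z²) + 80)*(14 + Z)/6 = -(172 + 2*Z²)*(14 + Z)/6 = -(14 + Z)*(172 + 2*Z²)/6)
(-11057 - 26058) + d(Q(7, 10)) = (-11057 - 26058) + (-1204/3 - 86*(-30*10 - 3*7)/3 - 14*(-30*10 - 3*7)²/3 - (-30*10 - 3*7)³/3) = -37115 + (-1204/3 - 86*(-300 - 21)/3 - 14*(-300 - 21)²/3 - (-300 - 21)³/3) = -37115 + (-1204/3 - 86/3*(-321) - 14/3*(-321)² - ⅓*(-321)³) = -37115 + (-1204/3 + 9202 - 14/3*103041 - ⅓*(-33076161)) = -37115 + (-1204/3 + 9202 - 480858 + 11025387) = -37115 + 31659989/3 = 31548644/3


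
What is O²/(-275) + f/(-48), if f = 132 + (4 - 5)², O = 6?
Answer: -38303/13200 ≈ -2.9017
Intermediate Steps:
f = 133 (f = 132 + (-1)² = 132 + 1 = 133)
O²/(-275) + f/(-48) = 6²/(-275) + 133/(-48) = 36*(-1/275) + 133*(-1/48) = -36/275 - 133/48 = -38303/13200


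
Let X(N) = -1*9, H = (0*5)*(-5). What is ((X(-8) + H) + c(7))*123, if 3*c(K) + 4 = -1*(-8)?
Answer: -943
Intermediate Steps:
c(K) = 4/3 (c(K) = -4/3 + (-1*(-8))/3 = -4/3 + (⅓)*8 = -4/3 + 8/3 = 4/3)
H = 0 (H = 0*(-5) = 0)
X(N) = -9
((X(-8) + H) + c(7))*123 = ((-9 + 0) + 4/3)*123 = (-9 + 4/3)*123 = -23/3*123 = -943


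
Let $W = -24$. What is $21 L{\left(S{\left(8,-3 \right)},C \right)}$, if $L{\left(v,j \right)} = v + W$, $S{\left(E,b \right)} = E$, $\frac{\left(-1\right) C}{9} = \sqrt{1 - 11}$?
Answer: $-336$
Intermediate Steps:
$C = - 9 i \sqrt{10}$ ($C = - 9 \sqrt{1 - 11} = - 9 \sqrt{-10} = - 9 i \sqrt{10} \approx - 28.461 i$)
$L{\left(v,j \right)} = -24 + v$ ($L{\left(v,j \right)} = v - 24 = -24 + v$)
$21 L{\left(S{\left(8,-3 \right)},C \right)} = 21 \left(-24 + 8\right) = 21 \left(-16\right) = -336$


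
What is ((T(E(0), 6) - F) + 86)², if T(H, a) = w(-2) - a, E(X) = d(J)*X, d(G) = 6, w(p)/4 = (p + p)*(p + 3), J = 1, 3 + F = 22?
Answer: 2025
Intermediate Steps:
F = 19 (F = -3 + 22 = 19)
w(p) = 8*p*(3 + p) (w(p) = 4*((p + p)*(p + 3)) = 4*((2*p)*(3 + p)) = 4*(2*p*(3 + p)) = 8*p*(3 + p))
E(X) = 6*X
T(H, a) = -16 - a (T(H, a) = 8*(-2)*(3 - 2) - a = 8*(-2)*1 - a = -16 - a)
((T(E(0), 6) - F) + 86)² = (((-16 - 1*6) - 1*19) + 86)² = (((-16 - 6) - 19) + 86)² = ((-22 - 19) + 86)² = (-41 + 86)² = 45² = 2025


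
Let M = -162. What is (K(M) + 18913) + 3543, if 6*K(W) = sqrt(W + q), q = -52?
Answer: 22456 + I*sqrt(214)/6 ≈ 22456.0 + 2.4381*I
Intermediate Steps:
K(W) = sqrt(-52 + W)/6 (K(W) = sqrt(W - 52)/6 = sqrt(-52 + W)/6)
(K(M) + 18913) + 3543 = (sqrt(-52 - 162)/6 + 18913) + 3543 = (sqrt(-214)/6 + 18913) + 3543 = ((I*sqrt(214))/6 + 18913) + 3543 = (I*sqrt(214)/6 + 18913) + 3543 = (18913 + I*sqrt(214)/6) + 3543 = 22456 + I*sqrt(214)/6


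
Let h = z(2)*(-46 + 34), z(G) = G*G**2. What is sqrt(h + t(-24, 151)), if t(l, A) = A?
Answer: sqrt(55) ≈ 7.4162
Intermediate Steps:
z(G) = G**3
h = -96 (h = 2**3*(-46 + 34) = 8*(-12) = -96)
sqrt(h + t(-24, 151)) = sqrt(-96 + 151) = sqrt(55)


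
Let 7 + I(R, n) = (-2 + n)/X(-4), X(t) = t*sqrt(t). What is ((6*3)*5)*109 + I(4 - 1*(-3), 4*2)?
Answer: 9803 + 3*I/4 ≈ 9803.0 + 0.75*I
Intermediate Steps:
X(t) = t**(3/2)
I(R, n) = -7 + I*(-2 + n)/8 (I(R, n) = -7 + (-2 + n)/((-4)**(3/2)) = -7 + (-2 + n)/((-8*I)) = -7 + (-2 + n)*(I/8) = -7 + I*(-2 + n)/8)
((6*3)*5)*109 + I(4 - 1*(-3), 4*2) = ((6*3)*5)*109 + I*(-2 + 4*2 + 56*I)/8 = (18*5)*109 + I*(-2 + 8 + 56*I)/8 = 90*109 + I*(6 + 56*I)/8 = 9810 + I*(6 + 56*I)/8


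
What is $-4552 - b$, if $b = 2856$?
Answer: $-7408$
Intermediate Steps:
$-4552 - b = -4552 - 2856 = -7408$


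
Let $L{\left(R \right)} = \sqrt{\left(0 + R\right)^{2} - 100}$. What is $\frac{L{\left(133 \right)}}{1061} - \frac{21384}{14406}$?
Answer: $- \frac{3564}{2401} + \frac{\sqrt{17589}}{1061} \approx -1.3594$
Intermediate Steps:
$L{\left(R \right)} = \sqrt{-100 + R^{2}}$ ($L{\left(R \right)} = \sqrt{R^{2} - 100} = \sqrt{-100 + R^{2}}$)
$\frac{L{\left(133 \right)}}{1061} - \frac{21384}{14406} = \frac{\sqrt{-100 + 133^{2}}}{1061} - \frac{21384}{14406} = \sqrt{-100 + 17689} \cdot \frac{1}{1061} - \frac{3564}{2401} = \sqrt{17589} \cdot \frac{1}{1061} - \frac{3564}{2401} = \frac{\sqrt{17589}}{1061} - \frac{3564}{2401} = - \frac{3564}{2401} + \frac{\sqrt{17589}}{1061}$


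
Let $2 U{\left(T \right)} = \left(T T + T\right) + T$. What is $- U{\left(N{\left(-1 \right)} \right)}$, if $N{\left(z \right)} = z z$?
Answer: $- \frac{3}{2} \approx -1.5$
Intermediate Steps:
$N{\left(z \right)} = z^{2}$
$U{\left(T \right)} = T + \frac{T^{2}}{2}$ ($U{\left(T \right)} = \frac{\left(T T + T\right) + T}{2} = \frac{\left(T^{2} + T\right) + T}{2} = \frac{\left(T + T^{2}\right) + T}{2} = \frac{T^{2} + 2 T}{2} = T + \frac{T^{2}}{2}$)
$- U{\left(N{\left(-1 \right)} \right)} = - \frac{\left(-1\right)^{2} \left(2 + \left(-1\right)^{2}\right)}{2} = - \frac{1 \left(2 + 1\right)}{2} = - \frac{1 \cdot 3}{2} = \left(-1\right) \frac{3}{2} = - \frac{3}{2}$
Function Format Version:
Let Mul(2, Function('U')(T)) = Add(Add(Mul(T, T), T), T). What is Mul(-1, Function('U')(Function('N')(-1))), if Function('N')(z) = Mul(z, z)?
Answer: Rational(-3, 2) ≈ -1.5000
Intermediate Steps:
Function('N')(z) = Pow(z, 2)
Function('U')(T) = Add(T, Mul(Rational(1, 2), Pow(T, 2))) (Function('U')(T) = Mul(Rational(1, 2), Add(Add(Mul(T, T), T), T)) = Mul(Rational(1, 2), Add(Add(Pow(T, 2), T), T)) = Mul(Rational(1, 2), Add(Add(T, Pow(T, 2)), T)) = Mul(Rational(1, 2), Add(Pow(T, 2), Mul(2, T))) = Add(T, Mul(Rational(1, 2), Pow(T, 2))))
Mul(-1, Function('U')(Function('N')(-1))) = Mul(-1, Mul(Rational(1, 2), Pow(-1, 2), Add(2, Pow(-1, 2)))) = Mul(-1, Mul(Rational(1, 2), 1, Add(2, 1))) = Mul(-1, Mul(Rational(1, 2), 1, 3)) = Mul(-1, Rational(3, 2)) = Rational(-3, 2)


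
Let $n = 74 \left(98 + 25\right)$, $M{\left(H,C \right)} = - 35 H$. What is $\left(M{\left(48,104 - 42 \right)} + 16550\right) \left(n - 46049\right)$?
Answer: $-549401890$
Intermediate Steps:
$n = 9102$ ($n = 74 \cdot 123 = 9102$)
$\left(M{\left(48,104 - 42 \right)} + 16550\right) \left(n - 46049\right) = \left(\left(-35\right) 48 + 16550\right) \left(9102 - 46049\right) = \left(-1680 + 16550\right) \left(-36947\right) = 14870 \left(-36947\right) = -549401890$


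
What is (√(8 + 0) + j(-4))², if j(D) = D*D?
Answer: 264 + 64*√2 ≈ 354.51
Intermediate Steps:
j(D) = D²
(√(8 + 0) + j(-4))² = (√(8 + 0) + (-4)²)² = (√8 + 16)² = (2*√2 + 16)² = (16 + 2*√2)²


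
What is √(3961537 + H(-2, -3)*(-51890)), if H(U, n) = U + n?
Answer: √4220987 ≈ 2054.5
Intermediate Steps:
√(3961537 + H(-2, -3)*(-51890)) = √(3961537 + (-2 - 3)*(-51890)) = √(3961537 - 5*(-51890)) = √(3961537 + 259450) = √4220987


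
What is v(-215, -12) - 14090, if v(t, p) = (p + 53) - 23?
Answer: -14072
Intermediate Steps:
v(t, p) = 30 + p (v(t, p) = (53 + p) - 23 = 30 + p)
v(-215, -12) - 14090 = (30 - 12) - 14090 = 18 - 14090 = -14072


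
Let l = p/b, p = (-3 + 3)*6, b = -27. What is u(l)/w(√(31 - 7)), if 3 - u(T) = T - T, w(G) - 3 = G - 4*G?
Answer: -1/23 - 2*√6/23 ≈ -0.25648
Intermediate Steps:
p = 0 (p = 0*6 = 0)
w(G) = 3 - 3*G (w(G) = 3 + (G - 4*G) = 3 - 3*G)
l = 0 (l = 0/(-27) = 0*(-1/27) = 0)
u(T) = 3 (u(T) = 3 - (T - T) = 3 - 1*0 = 3 + 0 = 3)
u(l)/w(√(31 - 7)) = 3/(3 - 3*√(31 - 7)) = 3/(3 - 6*√6)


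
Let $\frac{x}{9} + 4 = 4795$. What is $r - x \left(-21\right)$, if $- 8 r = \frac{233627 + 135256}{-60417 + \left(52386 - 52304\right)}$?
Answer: $\frac{437066626203}{482680} \approx 9.055 \cdot 10^{5}$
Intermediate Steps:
$x = 43119$ ($x = -36 + 9 \cdot 4795 = -36 + 43155 = 43119$)
$r = \frac{368883}{482680}$ ($r = - \frac{\left(233627 + 135256\right) \frac{1}{-60417 + \left(52386 - 52304\right)}}{8} = - \frac{368883 \frac{1}{-60417 + 82}}{8} = - \frac{368883 \frac{1}{-60335}}{8} = - \frac{368883 \left(- \frac{1}{60335}\right)}{8} = \left(- \frac{1}{8}\right) \left(- \frac{368883}{60335}\right) = \frac{368883}{482680} \approx 0.76424$)
$r - x \left(-21\right) = \frac{368883}{482680} - 43119 \left(-21\right) = \frac{368883}{482680} - -905499 = \frac{368883}{482680} + 905499 = \frac{437066626203}{482680}$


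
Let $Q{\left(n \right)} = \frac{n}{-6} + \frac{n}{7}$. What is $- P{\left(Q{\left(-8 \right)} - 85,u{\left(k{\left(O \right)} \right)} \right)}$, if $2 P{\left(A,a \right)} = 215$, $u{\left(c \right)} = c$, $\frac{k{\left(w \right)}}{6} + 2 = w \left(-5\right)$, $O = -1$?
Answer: $- \frac{215}{2} \approx -107.5$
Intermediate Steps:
$k{\left(w \right)} = -12 - 30 w$ ($k{\left(w \right)} = -12 + 6 w \left(-5\right) = -12 + 6 \left(- 5 w\right) = -12 - 30 w$)
$Q{\left(n \right)} = - \frac{n}{42}$ ($Q{\left(n \right)} = n \left(- \frac{1}{6}\right) + n \frac{1}{7} = - \frac{n}{6} + \frac{n}{7} = - \frac{n}{42}$)
$P{\left(A,a \right)} = \frac{215}{2}$ ($P{\left(A,a \right)} = \frac{1}{2} \cdot 215 = \frac{215}{2}$)
$- P{\left(Q{\left(-8 \right)} - 85,u{\left(k{\left(O \right)} \right)} \right)} = \left(-1\right) \frac{215}{2} = - \frac{215}{2}$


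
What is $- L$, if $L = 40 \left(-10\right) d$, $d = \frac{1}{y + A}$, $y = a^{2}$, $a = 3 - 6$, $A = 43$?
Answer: $\frac{100}{13} \approx 7.6923$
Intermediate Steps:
$a = -3$ ($a = 3 - 6 = -3$)
$y = 9$ ($y = \left(-3\right)^{2} = 9$)
$d = \frac{1}{52}$ ($d = \frac{1}{9 + 43} = \frac{1}{52} \approx 0.019231$)
$L = - \frac{100}{13}$ ($L = 40 \left(-10\right) \frac{1}{52} = \left(-400\right) \frac{1}{52} = - \frac{100}{13} \approx -7.6923$)
$- L = \left(-1\right) \left(- \frac{100}{13}\right) = \frac{100}{13}$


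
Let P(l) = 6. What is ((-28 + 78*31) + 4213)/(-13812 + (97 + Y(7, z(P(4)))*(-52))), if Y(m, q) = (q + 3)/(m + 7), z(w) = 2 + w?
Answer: -15407/32097 ≈ -0.48001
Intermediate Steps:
Y(m, q) = (3 + q)/(7 + m)
((-28 + 78*31) + 4213)/(-13812 + (97 + Y(7, z(P(4)))*(-52))) = ((-28 + 78*31) + 4213)/(-13812 + (97 + ((3 + (2 + 6))/(7 + 7))*(-52))) = ((-28 + 2418) + 4213)/(-13812 + (97 + ((3 + 8)/14)*(-52))) = (2390 + 4213)/(-13812 + (97 + ((1/14)*11)*(-52))) = 6603/(-13812 + (97 + (11/14)*(-52))) = 6603/(-13812 + (97 - 286/7)) = 6603/(-13812 + 393/7) = 6603/(-96291/7) = 6603*(-7/96291) = -15407/32097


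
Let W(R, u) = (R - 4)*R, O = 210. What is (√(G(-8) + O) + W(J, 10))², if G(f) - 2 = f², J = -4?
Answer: 1300 + 128*√69 ≈ 2363.2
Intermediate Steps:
W(R, u) = R*(-4 + R) (W(R, u) = (-4 + R)*R = R*(-4 + R))
G(f) = 2 + f²
(√(G(-8) + O) + W(J, 10))² = (√((2 + (-8)²) + 210) - 4*(-4 - 4))² = (√((2 + 64) + 210) - 4*(-8))² = (√(66 + 210) + 32)² = (√276 + 32)² = (2*√69 + 32)² = (32 + 2*√69)²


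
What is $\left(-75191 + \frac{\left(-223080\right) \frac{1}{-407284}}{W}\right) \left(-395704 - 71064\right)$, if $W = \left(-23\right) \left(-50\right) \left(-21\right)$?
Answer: $\frac{2876737097500824352}{81965905} \approx 3.5097 \cdot 10^{10}$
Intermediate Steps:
$W = -24150$ ($W = 1150 \left(-21\right) = -24150$)
$\left(-75191 + \frac{\left(-223080\right) \frac{1}{-407284}}{W}\right) \left(-395704 - 71064\right) = \left(-75191 + \frac{\left(-223080\right) \frac{1}{-407284}}{-24150}\right) \left(-395704 - 71064\right) = \left(-75191 + \left(-223080\right) \left(- \frac{1}{407284}\right) \left(- \frac{1}{24150}\right)\right) \left(-466768\right) = \left(-75191 + \frac{55770}{101821} \left(- \frac{1}{24150}\right)\right) \left(-466768\right) = \left(-75191 - \frac{1859}{81965905}\right) \left(-466768\right) = \left(- \frac{6163098364714}{81965905}\right) \left(-466768\right) = \frac{2876737097500824352}{81965905}$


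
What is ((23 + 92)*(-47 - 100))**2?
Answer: 285779025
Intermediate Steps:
((23 + 92)*(-47 - 100))**2 = (115*(-147))**2 = (-16905)**2 = 285779025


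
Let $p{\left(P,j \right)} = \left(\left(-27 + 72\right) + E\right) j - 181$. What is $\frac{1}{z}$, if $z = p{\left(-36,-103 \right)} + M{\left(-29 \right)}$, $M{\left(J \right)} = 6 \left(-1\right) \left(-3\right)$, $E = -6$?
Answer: $- \frac{1}{4180} \approx -0.00023923$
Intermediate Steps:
$M{\left(J \right)} = 18$ ($M{\left(J \right)} = \left(-6\right) \left(-3\right) = 18$)
$p{\left(P,j \right)} = -181 + 39 j$ ($p{\left(P,j \right)} = \left(\left(-27 + 72\right) - 6\right) j - 181 = \left(45 - 6\right) j - 181 = 39 j - 181 = -181 + 39 j$)
$z = -4180$ ($z = \left(-181 + 39 \left(-103\right)\right) + 18 = \left(-181 - 4017\right) + 18 = -4198 + 18 = -4180$)
$\frac{1}{z} = \frac{1}{-4180} = - \frac{1}{4180}$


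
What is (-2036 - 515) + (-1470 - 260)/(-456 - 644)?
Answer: -280437/110 ≈ -2549.4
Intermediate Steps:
(-2036 - 515) + (-1470 - 260)/(-456 - 644) = -2551 - 1730/(-1100) = -2551 - 1730*(-1/1100) = -2551 + 173/110 = -280437/110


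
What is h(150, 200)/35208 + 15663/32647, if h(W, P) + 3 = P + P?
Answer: 564423763/1149435576 ≈ 0.49104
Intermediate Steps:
h(W, P) = -3 + 2*P (h(W, P) = -3 + (P + P) = -3 + 2*P)
h(150, 200)/35208 + 15663/32647 = (-3 + 2*200)/35208 + 15663/32647 = (-3 + 400)*(1/35208) + 15663*(1/32647) = 397*(1/35208) + 15663/32647 = 397/35208 + 15663/32647 = 564423763/1149435576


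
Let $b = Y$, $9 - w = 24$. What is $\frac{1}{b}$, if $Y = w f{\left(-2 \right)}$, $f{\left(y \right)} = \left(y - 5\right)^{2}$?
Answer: $- \frac{1}{735} \approx -0.0013605$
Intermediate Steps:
$w = -15$ ($w = 9 - 24 = -15$)
$f{\left(y \right)} = \left(-5 + y\right)^{2}$
$Y = -735$ ($Y = - 15 \left(-5 - 2\right)^{2} = - 15 \left(-7\right)^{2} = \left(-15\right) 49 = -735$)
$b = -735$
$\frac{1}{b} = \frac{1}{-735} = - \frac{1}{735}$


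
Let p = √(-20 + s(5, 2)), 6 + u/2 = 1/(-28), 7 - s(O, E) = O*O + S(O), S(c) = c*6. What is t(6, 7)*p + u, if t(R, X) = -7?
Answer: -169/14 - 14*I*√17 ≈ -12.071 - 57.723*I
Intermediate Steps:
S(c) = 6*c
s(O, E) = 7 - O² - 6*O (s(O, E) = 7 - (O*O + 6*O) = 7 - (O² + 6*O) = 7 + (-O² - 6*O) = 7 - O² - 6*O)
u = -169/14 (u = -12 + 2/(-28) = -12 + 2*(-1/28) = -12 - 1/14 = -169/14 ≈ -12.071)
p = 2*I*√17 (p = √(-20 + (7 - 1*5² - 6*5)) = √(-20 + (7 - 1*25 - 30)) = √(-20 + (7 - 25 - 30)) = √(-20 - 48) = √(-68) = 2*I*√17 ≈ 8.2462*I)
t(6, 7)*p + u = -14*I*√17 - 169/14 = -169/14 - 14*I*√17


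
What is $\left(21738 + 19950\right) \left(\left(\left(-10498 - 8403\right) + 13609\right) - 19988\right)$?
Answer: $-1053872640$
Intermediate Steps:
$\left(21738 + 19950\right) \left(\left(\left(-10498 - 8403\right) + 13609\right) - 19988\right) = 41688 \left(\left(-18901 + 13609\right) - 19988\right) = 41688 \left(-5292 - 19988\right) = 41688 \left(-25280\right) = -1053872640$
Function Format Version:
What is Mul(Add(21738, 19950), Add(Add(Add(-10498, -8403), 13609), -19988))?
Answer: -1053872640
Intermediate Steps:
Mul(Add(21738, 19950), Add(Add(Add(-10498, -8403), 13609), -19988)) = Mul(41688, Add(Add(-18901, 13609), -19988)) = Mul(41688, Add(-5292, -19988)) = Mul(41688, -25280) = -1053872640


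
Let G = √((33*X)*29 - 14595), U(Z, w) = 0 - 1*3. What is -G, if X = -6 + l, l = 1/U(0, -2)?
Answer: -4*I*√1291 ≈ -143.72*I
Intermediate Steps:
U(Z, w) = -3 (U(Z, w) = 0 - 3 = -3)
l = -⅓ (l = 1/(-3) = -⅓ ≈ -0.33333)
X = -19/3 (X = -6 - ⅓ = -19/3 ≈ -6.3333)
G = 4*I*√1291 (G = √((33*(-19/3))*29 - 14595) = √(-209*29 - 14595) = √(-6061 - 14595) = √(-20656) = 4*I*√1291 ≈ 143.72*I)
-G = -4*I*√1291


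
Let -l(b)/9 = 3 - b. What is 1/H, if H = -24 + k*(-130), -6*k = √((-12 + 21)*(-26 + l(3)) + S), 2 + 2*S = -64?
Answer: -72/377753 - 65*I*√267/377753 ≈ -0.0001906 - 0.0028116*I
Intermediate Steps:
S = -33 (S = -1 + (½)*(-64) = -1 - 32 = -33)
l(b) = -27 + 9*b (l(b) = -9*(3 - b) = -27 + 9*b)
k = -I*√267/6 (k = -√((-12 + 21)*(-26 + (-27 + 9*3)) - 33)/6 = -√(9*(-26 + (-27 + 27)) - 33)/6 = -√(9*(-26 + 0) - 33)/6 = -√(9*(-26) - 33)/6 = -√(-234 - 33)/6 = -I*√267/6 ≈ -2.7234*I)
H = -24 + 65*I*√267/3 (H = -24 - I*√267/6*(-130) = -24 + 65*I*√267/3 ≈ -24.0 + 354.04*I)
1/H = 1/(-24 + 65*I*√267/3)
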